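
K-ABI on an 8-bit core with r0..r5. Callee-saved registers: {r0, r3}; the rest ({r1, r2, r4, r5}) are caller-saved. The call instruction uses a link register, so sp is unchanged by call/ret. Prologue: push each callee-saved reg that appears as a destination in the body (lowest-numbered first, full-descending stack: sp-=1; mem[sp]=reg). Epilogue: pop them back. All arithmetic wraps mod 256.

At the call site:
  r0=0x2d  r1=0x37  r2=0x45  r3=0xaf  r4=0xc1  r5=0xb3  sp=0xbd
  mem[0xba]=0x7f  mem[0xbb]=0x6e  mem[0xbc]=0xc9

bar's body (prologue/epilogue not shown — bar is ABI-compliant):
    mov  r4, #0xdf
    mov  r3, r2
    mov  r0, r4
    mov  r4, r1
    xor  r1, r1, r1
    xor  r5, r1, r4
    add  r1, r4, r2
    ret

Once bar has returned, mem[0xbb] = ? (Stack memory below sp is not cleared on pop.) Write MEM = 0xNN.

prologue: push r0 -> mem[0xbc]=0x2d, sp=0xbc
prologue: push r3 -> mem[0xbb]=0xaf, sp=0xbb
body[0] mov  r4, #0xdf -> r4=0xdf
body[1] mov  r3, r2 -> r3=0x45
body[2] mov  r0, r4 -> r0=0xdf
body[3] mov  r4, r1 -> r4=0x37
body[4] xor  r1, r1, r1 -> r1=0x00
body[5] xor  r5, r1, r4 -> r5=0x37
body[6] add  r1, r4, r2 -> r1=0x7c
epilogue: pop r3=0xaf, sp=0xbc
epilogue: pop r0=0x2d, sp=0xbd
prologue pushed ['r0', 'r3'] at ['0xbc', '0xbb']

MEM = 0xaf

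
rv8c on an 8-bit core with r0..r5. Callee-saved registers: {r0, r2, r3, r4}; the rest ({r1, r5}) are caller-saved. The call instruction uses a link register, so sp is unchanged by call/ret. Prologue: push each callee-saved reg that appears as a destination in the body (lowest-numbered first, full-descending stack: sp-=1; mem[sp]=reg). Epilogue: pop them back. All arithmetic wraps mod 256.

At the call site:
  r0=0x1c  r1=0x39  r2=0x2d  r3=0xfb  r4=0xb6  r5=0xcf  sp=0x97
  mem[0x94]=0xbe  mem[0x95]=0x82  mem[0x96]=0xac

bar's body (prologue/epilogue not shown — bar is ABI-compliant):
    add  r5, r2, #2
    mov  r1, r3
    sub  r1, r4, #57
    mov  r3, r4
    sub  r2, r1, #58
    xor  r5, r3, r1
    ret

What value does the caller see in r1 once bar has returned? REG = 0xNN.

prologue: push r2 → mem[0x96]=0x2d, sp=0x96
prologue: push r3 → mem[0x95]=0xfb, sp=0x95
body[0] add  r5, r2, #2 → r5=0x2f
body[1] mov  r1, r3 → r1=0xfb
body[2] sub  r1, r4, #57 → r1=0x7d
body[3] mov  r3, r4 → r3=0xb6
body[4] sub  r2, r1, #58 → r2=0x43
body[5] xor  r5, r3, r1 → r5=0xcb
epilogue: pop r3=0xfb, sp=0x96
epilogue: pop r2=0x2d, sp=0x97
r1 is caller-saved → body value

REG = 0x7d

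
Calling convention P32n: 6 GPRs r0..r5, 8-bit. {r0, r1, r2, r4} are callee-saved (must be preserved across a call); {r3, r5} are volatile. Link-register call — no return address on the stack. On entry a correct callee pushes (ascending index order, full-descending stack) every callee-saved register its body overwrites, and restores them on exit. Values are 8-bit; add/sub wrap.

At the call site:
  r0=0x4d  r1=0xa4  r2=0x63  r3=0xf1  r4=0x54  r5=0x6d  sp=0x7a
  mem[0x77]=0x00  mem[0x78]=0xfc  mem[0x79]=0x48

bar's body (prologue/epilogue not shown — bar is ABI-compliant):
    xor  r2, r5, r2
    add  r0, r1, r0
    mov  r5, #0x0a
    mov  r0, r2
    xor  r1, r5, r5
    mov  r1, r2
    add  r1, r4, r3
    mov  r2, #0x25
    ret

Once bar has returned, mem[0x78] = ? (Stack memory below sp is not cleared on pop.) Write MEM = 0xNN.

prologue: push r0 → mem[0x79]=0x4d, sp=0x79
prologue: push r1 → mem[0x78]=0xa4, sp=0x78
prologue: push r2 → mem[0x77]=0x63, sp=0x77
body[0] xor  r2, r5, r2 → r2=0x0e
body[1] add  r0, r1, r0 → r0=0xf1
body[2] mov  r5, #0x0a → r5=0x0a
body[3] mov  r0, r2 → r0=0x0e
body[4] xor  r1, r5, r5 → r1=0x00
body[5] mov  r1, r2 → r1=0x0e
body[6] add  r1, r4, r3 → r1=0x45
body[7] mov  r2, #0x25 → r2=0x25
epilogue: pop r2=0x63, sp=0x78
epilogue: pop r1=0xa4, sp=0x79
epilogue: pop r0=0x4d, sp=0x7a
prologue pushed ['r0', 'r1', 'r2'] at ['0x79', '0x78', '0x77']

MEM = 0xa4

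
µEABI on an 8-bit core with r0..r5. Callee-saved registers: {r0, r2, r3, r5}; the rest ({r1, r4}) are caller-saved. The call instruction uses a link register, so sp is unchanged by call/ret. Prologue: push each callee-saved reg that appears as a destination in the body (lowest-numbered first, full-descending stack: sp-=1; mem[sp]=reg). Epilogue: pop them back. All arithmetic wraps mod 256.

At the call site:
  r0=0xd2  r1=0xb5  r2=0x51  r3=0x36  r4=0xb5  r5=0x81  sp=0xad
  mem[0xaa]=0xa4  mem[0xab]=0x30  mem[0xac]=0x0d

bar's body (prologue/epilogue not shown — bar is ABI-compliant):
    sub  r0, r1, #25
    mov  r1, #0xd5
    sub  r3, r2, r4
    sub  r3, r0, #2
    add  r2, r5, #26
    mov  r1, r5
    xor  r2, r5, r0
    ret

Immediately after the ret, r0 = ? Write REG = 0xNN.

prologue: push r0 -> mem[0xac]=0xd2, sp=0xac
prologue: push r2 -> mem[0xab]=0x51, sp=0xab
prologue: push r3 -> mem[0xaa]=0x36, sp=0xaa
body[0] sub  r0, r1, #25 -> r0=0x9c
body[1] mov  r1, #0xd5 -> r1=0xd5
body[2] sub  r3, r2, r4 -> r3=0x9c
body[3] sub  r3, r0, #2 -> r3=0x9a
body[4] add  r2, r5, #26 -> r2=0x9b
body[5] mov  r1, r5 -> r1=0x81
body[6] xor  r2, r5, r0 -> r2=0x1d
epilogue: pop r3=0x36, sp=0xab
epilogue: pop r2=0x51, sp=0xac
epilogue: pop r0=0xd2, sp=0xad
r0 is callee-saved -> restored

REG = 0xd2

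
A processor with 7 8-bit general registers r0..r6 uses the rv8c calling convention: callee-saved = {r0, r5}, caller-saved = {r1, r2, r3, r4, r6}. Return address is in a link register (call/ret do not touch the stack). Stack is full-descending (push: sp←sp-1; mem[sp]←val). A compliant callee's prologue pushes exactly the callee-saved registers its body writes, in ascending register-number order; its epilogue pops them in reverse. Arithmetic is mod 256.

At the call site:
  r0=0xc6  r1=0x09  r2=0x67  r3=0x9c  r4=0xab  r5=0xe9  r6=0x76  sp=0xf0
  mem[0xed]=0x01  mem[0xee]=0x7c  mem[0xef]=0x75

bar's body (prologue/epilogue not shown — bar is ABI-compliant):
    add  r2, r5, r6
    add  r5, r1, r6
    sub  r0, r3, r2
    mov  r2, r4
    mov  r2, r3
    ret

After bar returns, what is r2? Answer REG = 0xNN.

REG = 0x9c

prologue: push r0 → mem[0xef]=0xc6, sp=0xef
prologue: push r5 → mem[0xee]=0xe9, sp=0xee
body[0] add  r2, r5, r6 → r2=0x5f
body[1] add  r5, r1, r6 → r5=0x7f
body[2] sub  r0, r3, r2 → r0=0x3d
body[3] mov  r2, r4 → r2=0xab
body[4] mov  r2, r3 → r2=0x9c
epilogue: pop r5=0xe9, sp=0xef
epilogue: pop r0=0xc6, sp=0xf0
r2 is caller-saved → body value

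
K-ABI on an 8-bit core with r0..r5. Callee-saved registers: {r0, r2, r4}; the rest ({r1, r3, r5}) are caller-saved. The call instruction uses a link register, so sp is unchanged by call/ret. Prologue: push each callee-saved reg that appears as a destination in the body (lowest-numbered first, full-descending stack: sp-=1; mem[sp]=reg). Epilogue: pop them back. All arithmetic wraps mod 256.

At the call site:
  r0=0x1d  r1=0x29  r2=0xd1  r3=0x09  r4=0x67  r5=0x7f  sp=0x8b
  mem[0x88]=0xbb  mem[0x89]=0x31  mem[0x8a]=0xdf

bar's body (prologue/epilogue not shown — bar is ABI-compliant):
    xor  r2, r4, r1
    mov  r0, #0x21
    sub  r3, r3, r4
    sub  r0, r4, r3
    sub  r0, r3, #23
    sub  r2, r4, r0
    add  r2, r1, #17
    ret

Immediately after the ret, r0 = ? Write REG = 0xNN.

prologue: push r0 → mem[0x8a]=0x1d, sp=0x8a
prologue: push r2 → mem[0x89]=0xd1, sp=0x89
body[0] xor  r2, r4, r1 → r2=0x4e
body[1] mov  r0, #0x21 → r0=0x21
body[2] sub  r3, r3, r4 → r3=0xa2
body[3] sub  r0, r4, r3 → r0=0xc5
body[4] sub  r0, r3, #23 → r0=0x8b
body[5] sub  r2, r4, r0 → r2=0xdc
body[6] add  r2, r1, #17 → r2=0x3a
epilogue: pop r2=0xd1, sp=0x8a
epilogue: pop r0=0x1d, sp=0x8b
r0 is callee-saved → restored

REG = 0x1d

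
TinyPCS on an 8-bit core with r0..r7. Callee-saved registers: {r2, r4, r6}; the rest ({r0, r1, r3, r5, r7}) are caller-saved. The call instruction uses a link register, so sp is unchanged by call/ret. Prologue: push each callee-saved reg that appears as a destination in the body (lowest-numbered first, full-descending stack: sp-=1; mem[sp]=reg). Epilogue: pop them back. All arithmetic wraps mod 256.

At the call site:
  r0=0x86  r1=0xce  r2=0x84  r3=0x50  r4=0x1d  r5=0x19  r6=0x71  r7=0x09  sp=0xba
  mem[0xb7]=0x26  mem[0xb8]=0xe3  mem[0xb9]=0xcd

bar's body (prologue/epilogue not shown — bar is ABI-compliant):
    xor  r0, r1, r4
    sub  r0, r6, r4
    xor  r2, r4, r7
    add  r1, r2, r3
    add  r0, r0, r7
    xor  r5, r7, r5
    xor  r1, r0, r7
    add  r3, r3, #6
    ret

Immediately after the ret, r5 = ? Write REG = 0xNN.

prologue: push r2 -> mem[0xb9]=0x84, sp=0xb9
body[0] xor  r0, r1, r4 -> r0=0xd3
body[1] sub  r0, r6, r4 -> r0=0x54
body[2] xor  r2, r4, r7 -> r2=0x14
body[3] add  r1, r2, r3 -> r1=0x64
body[4] add  r0, r0, r7 -> r0=0x5d
body[5] xor  r5, r7, r5 -> r5=0x10
body[6] xor  r1, r0, r7 -> r1=0x54
body[7] add  r3, r3, #6 -> r3=0x56
epilogue: pop r2=0x84, sp=0xba
r5 is caller-saved -> body value

REG = 0x10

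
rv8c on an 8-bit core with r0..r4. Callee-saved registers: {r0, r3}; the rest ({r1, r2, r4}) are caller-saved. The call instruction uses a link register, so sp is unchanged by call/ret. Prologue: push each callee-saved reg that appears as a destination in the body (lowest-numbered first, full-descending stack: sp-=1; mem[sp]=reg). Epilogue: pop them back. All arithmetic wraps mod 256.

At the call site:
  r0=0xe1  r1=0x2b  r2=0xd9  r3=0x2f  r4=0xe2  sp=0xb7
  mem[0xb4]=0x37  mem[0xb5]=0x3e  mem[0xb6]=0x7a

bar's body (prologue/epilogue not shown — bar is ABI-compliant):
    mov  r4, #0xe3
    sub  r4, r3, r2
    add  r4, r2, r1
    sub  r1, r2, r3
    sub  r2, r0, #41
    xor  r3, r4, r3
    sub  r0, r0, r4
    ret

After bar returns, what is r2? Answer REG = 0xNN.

REG = 0xb8

prologue: push r0 -> mem[0xb6]=0xe1, sp=0xb6
prologue: push r3 -> mem[0xb5]=0x2f, sp=0xb5
body[0] mov  r4, #0xe3 -> r4=0xe3
body[1] sub  r4, r3, r2 -> r4=0x56
body[2] add  r4, r2, r1 -> r4=0x04
body[3] sub  r1, r2, r3 -> r1=0xaa
body[4] sub  r2, r0, #41 -> r2=0xb8
body[5] xor  r3, r4, r3 -> r3=0x2b
body[6] sub  r0, r0, r4 -> r0=0xdd
epilogue: pop r3=0x2f, sp=0xb6
epilogue: pop r0=0xe1, sp=0xb7
r2 is caller-saved -> body value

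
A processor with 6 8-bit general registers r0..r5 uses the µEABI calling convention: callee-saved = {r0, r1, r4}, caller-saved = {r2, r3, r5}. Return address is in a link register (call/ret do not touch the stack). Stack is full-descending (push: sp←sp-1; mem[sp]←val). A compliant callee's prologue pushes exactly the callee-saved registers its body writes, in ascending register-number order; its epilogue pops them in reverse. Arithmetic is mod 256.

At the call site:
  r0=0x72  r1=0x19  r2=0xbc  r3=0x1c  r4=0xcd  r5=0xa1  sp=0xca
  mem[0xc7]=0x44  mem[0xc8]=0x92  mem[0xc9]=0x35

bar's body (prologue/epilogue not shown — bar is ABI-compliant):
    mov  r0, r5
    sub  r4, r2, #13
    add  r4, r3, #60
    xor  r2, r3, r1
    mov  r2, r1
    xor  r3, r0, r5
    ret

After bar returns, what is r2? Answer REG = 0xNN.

prologue: push r0 -> mem[0xc9]=0x72, sp=0xc9
prologue: push r4 -> mem[0xc8]=0xcd, sp=0xc8
body[0] mov  r0, r5 -> r0=0xa1
body[1] sub  r4, r2, #13 -> r4=0xaf
body[2] add  r4, r3, #60 -> r4=0x58
body[3] xor  r2, r3, r1 -> r2=0x05
body[4] mov  r2, r1 -> r2=0x19
body[5] xor  r3, r0, r5 -> r3=0x00
epilogue: pop r4=0xcd, sp=0xc9
epilogue: pop r0=0x72, sp=0xca
r2 is caller-saved -> body value

REG = 0x19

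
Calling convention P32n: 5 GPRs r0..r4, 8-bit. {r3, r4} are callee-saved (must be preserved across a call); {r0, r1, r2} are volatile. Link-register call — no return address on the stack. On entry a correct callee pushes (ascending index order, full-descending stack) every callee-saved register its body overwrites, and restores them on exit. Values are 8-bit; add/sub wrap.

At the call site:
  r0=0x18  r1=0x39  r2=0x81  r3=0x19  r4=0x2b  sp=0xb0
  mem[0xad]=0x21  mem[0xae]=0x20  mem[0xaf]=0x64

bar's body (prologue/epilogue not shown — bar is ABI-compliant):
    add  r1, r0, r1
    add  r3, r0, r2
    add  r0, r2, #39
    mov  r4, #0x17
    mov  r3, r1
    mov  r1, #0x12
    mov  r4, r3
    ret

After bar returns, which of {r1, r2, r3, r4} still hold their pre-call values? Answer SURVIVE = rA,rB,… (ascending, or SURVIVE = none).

SURVIVE = r2,r3,r4

prologue: push r3 -> mem[0xaf]=0x19, sp=0xaf
prologue: push r4 -> mem[0xae]=0x2b, sp=0xae
body[0] add  r1, r0, r1 -> r1=0x51
body[1] add  r3, r0, r2 -> r3=0x99
body[2] add  r0, r2, #39 -> r0=0xa8
body[3] mov  r4, #0x17 -> r4=0x17
body[4] mov  r3, r1 -> r3=0x51
body[5] mov  r1, #0x12 -> r1=0x12
body[6] mov  r4, r3 -> r4=0x51
epilogue: pop r4=0x2b, sp=0xaf
epilogue: pop r3=0x19, sp=0xb0
r1: caller-saved, written=True
r2: caller-saved, written=False
r3: callee-saved, written=True
r4: callee-saved, written=True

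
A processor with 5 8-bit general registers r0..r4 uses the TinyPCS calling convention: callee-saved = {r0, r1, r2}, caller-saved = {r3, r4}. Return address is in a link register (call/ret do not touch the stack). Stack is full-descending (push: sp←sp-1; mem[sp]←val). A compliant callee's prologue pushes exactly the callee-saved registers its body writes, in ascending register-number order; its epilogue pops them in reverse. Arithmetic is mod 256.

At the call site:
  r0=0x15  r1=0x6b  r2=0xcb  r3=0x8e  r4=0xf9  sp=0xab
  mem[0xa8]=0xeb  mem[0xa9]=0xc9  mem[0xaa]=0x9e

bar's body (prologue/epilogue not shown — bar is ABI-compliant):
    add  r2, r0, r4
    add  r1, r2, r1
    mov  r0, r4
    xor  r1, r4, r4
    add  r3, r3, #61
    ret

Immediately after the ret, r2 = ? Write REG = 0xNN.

prologue: push r0 -> mem[0xaa]=0x15, sp=0xaa
prologue: push r1 -> mem[0xa9]=0x6b, sp=0xa9
prologue: push r2 -> mem[0xa8]=0xcb, sp=0xa8
body[0] add  r2, r0, r4 -> r2=0x0e
body[1] add  r1, r2, r1 -> r1=0x79
body[2] mov  r0, r4 -> r0=0xf9
body[3] xor  r1, r4, r4 -> r1=0x00
body[4] add  r3, r3, #61 -> r3=0xcb
epilogue: pop r2=0xcb, sp=0xa9
epilogue: pop r1=0x6b, sp=0xaa
epilogue: pop r0=0x15, sp=0xab
r2 is callee-saved -> restored

REG = 0xcb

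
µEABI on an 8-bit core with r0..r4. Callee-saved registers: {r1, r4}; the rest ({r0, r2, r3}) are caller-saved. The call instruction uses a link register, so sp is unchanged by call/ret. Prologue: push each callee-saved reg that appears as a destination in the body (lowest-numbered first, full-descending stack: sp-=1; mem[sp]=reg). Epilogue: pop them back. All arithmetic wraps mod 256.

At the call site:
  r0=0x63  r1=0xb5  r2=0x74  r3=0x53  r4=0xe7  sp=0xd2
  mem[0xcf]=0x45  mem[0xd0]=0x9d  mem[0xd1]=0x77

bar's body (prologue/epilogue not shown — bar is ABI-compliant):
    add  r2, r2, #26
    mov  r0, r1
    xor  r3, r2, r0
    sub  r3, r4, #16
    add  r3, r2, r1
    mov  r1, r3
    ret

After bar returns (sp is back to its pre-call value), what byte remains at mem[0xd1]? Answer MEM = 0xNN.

MEM = 0xb5

prologue: push r1 → mem[0xd1]=0xb5, sp=0xd1
body[0] add  r2, r2, #26 → r2=0x8e
body[1] mov  r0, r1 → r0=0xb5
body[2] xor  r3, r2, r0 → r3=0x3b
body[3] sub  r3, r4, #16 → r3=0xd7
body[4] add  r3, r2, r1 → r3=0x43
body[5] mov  r1, r3 → r1=0x43
epilogue: pop r1=0xb5, sp=0xd2
prologue pushed ['r1'] at ['0xd1']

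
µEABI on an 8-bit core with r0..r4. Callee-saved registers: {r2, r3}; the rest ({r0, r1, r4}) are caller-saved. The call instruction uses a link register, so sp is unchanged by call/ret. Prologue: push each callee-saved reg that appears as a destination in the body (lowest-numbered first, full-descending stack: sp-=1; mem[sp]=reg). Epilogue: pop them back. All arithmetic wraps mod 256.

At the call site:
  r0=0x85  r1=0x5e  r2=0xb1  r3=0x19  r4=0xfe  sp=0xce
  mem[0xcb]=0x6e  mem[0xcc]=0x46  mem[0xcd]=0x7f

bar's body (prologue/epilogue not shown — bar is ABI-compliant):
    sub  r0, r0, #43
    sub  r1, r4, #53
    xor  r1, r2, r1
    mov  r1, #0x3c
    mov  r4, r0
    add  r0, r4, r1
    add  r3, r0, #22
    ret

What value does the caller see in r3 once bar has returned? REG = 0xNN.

REG = 0x19

prologue: push r3 → mem[0xcd]=0x19, sp=0xcd
body[0] sub  r0, r0, #43 → r0=0x5a
body[1] sub  r1, r4, #53 → r1=0xc9
body[2] xor  r1, r2, r1 → r1=0x78
body[3] mov  r1, #0x3c → r1=0x3c
body[4] mov  r4, r0 → r4=0x5a
body[5] add  r0, r4, r1 → r0=0x96
body[6] add  r3, r0, #22 → r3=0xac
epilogue: pop r3=0x19, sp=0xce
r3 is callee-saved → restored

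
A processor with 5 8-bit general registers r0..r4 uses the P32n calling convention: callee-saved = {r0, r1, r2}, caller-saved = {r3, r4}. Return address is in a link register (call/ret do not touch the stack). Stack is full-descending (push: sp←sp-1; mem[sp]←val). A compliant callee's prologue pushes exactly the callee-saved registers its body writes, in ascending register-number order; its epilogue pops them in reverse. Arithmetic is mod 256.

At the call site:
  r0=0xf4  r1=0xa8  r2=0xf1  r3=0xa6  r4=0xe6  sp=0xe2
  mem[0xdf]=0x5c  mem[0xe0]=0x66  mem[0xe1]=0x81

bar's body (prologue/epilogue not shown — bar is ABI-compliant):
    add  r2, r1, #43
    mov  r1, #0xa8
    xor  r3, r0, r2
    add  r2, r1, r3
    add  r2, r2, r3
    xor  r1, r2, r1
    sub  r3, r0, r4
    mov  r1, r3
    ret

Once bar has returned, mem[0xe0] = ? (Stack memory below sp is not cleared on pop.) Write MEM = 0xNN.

MEM = 0xf1

prologue: push r1 → mem[0xe1]=0xa8, sp=0xe1
prologue: push r2 → mem[0xe0]=0xf1, sp=0xe0
body[0] add  r2, r1, #43 → r2=0xd3
body[1] mov  r1, #0xa8 → r1=0xa8
body[2] xor  r3, r0, r2 → r3=0x27
body[3] add  r2, r1, r3 → r2=0xcf
body[4] add  r2, r2, r3 → r2=0xf6
body[5] xor  r1, r2, r1 → r1=0x5e
body[6] sub  r3, r0, r4 → r3=0x0e
body[7] mov  r1, r3 → r1=0x0e
epilogue: pop r2=0xf1, sp=0xe1
epilogue: pop r1=0xa8, sp=0xe2
prologue pushed ['r1', 'r2'] at ['0xe1', '0xe0']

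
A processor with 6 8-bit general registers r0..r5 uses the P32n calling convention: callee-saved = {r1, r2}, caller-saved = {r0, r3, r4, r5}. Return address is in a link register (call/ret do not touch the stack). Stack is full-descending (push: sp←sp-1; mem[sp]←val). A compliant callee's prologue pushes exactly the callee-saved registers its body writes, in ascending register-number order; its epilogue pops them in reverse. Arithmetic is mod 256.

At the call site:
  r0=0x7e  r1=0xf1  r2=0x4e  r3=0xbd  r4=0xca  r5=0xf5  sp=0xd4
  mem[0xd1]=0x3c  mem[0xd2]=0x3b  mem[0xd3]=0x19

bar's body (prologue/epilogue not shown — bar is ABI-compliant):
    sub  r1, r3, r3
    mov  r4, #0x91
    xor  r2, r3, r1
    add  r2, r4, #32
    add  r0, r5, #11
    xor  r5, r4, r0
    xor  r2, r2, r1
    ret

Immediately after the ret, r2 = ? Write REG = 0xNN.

prologue: push r1 → mem[0xd3]=0xf1, sp=0xd3
prologue: push r2 → mem[0xd2]=0x4e, sp=0xd2
body[0] sub  r1, r3, r3 → r1=0x00
body[1] mov  r4, #0x91 → r4=0x91
body[2] xor  r2, r3, r1 → r2=0xbd
body[3] add  r2, r4, #32 → r2=0xb1
body[4] add  r0, r5, #11 → r0=0x00
body[5] xor  r5, r4, r0 → r5=0x91
body[6] xor  r2, r2, r1 → r2=0xb1
epilogue: pop r2=0x4e, sp=0xd3
epilogue: pop r1=0xf1, sp=0xd4
r2 is callee-saved → restored

REG = 0x4e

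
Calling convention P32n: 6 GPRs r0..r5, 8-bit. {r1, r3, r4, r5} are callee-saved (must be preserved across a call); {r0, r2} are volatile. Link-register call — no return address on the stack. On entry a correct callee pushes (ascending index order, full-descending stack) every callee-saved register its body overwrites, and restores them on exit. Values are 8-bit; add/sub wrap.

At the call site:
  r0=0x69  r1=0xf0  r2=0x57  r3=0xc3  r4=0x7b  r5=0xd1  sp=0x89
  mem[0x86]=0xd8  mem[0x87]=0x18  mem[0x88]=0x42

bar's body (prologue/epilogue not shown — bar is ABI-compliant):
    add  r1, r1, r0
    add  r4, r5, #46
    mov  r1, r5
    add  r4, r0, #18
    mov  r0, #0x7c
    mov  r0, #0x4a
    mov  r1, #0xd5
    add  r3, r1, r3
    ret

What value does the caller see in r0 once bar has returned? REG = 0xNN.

REG = 0x4a

prologue: push r1 → mem[0x88]=0xf0, sp=0x88
prologue: push r3 → mem[0x87]=0xc3, sp=0x87
prologue: push r4 → mem[0x86]=0x7b, sp=0x86
body[0] add  r1, r1, r0 → r1=0x59
body[1] add  r4, r5, #46 → r4=0xff
body[2] mov  r1, r5 → r1=0xd1
body[3] add  r4, r0, #18 → r4=0x7b
body[4] mov  r0, #0x7c → r0=0x7c
body[5] mov  r0, #0x4a → r0=0x4a
body[6] mov  r1, #0xd5 → r1=0xd5
body[7] add  r3, r1, r3 → r3=0x98
epilogue: pop r4=0x7b, sp=0x87
epilogue: pop r3=0xc3, sp=0x88
epilogue: pop r1=0xf0, sp=0x89
r0 is caller-saved → body value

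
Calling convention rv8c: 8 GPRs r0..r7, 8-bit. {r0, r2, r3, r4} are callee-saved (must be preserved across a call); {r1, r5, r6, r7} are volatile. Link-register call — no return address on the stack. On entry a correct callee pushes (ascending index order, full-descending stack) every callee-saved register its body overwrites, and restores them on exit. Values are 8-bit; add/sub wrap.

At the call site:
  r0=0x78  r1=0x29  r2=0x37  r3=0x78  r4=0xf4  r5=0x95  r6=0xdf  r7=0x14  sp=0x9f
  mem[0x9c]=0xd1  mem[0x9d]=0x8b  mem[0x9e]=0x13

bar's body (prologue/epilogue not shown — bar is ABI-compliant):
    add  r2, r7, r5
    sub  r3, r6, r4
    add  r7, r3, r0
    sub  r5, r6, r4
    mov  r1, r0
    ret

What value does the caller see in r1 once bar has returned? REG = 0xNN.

REG = 0x78

prologue: push r2 -> mem[0x9e]=0x37, sp=0x9e
prologue: push r3 -> mem[0x9d]=0x78, sp=0x9d
body[0] add  r2, r7, r5 -> r2=0xa9
body[1] sub  r3, r6, r4 -> r3=0xeb
body[2] add  r7, r3, r0 -> r7=0x63
body[3] sub  r5, r6, r4 -> r5=0xeb
body[4] mov  r1, r0 -> r1=0x78
epilogue: pop r3=0x78, sp=0x9e
epilogue: pop r2=0x37, sp=0x9f
r1 is caller-saved -> body value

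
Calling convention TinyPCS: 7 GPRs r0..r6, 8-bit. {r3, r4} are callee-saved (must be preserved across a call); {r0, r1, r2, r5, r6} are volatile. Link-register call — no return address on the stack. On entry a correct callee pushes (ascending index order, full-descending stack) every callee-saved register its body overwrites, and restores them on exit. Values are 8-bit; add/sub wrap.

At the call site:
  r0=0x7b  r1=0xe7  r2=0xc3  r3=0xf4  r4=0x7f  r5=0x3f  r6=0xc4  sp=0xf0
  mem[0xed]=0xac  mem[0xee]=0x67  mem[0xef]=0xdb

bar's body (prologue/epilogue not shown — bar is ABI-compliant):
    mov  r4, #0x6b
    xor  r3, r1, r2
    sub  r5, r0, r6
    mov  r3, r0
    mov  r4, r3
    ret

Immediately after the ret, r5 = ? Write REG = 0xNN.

REG = 0xb7

prologue: push r3 → mem[0xef]=0xf4, sp=0xef
prologue: push r4 → mem[0xee]=0x7f, sp=0xee
body[0] mov  r4, #0x6b → r4=0x6b
body[1] xor  r3, r1, r2 → r3=0x24
body[2] sub  r5, r0, r6 → r5=0xb7
body[3] mov  r3, r0 → r3=0x7b
body[4] mov  r4, r3 → r4=0x7b
epilogue: pop r4=0x7f, sp=0xef
epilogue: pop r3=0xf4, sp=0xf0
r5 is caller-saved → body value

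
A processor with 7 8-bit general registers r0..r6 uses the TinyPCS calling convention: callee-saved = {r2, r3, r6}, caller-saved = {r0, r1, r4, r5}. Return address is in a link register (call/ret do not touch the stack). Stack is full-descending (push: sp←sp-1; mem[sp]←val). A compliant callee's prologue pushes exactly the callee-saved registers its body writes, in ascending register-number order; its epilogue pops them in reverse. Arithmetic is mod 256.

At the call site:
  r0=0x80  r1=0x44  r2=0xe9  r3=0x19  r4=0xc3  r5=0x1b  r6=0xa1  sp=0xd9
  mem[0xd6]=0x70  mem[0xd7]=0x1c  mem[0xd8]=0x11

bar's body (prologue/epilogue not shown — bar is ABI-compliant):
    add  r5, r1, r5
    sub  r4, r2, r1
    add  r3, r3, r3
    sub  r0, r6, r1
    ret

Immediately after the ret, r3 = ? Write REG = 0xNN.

prologue: push r3 -> mem[0xd8]=0x19, sp=0xd8
body[0] add  r5, r1, r5 -> r5=0x5f
body[1] sub  r4, r2, r1 -> r4=0xa5
body[2] add  r3, r3, r3 -> r3=0x32
body[3] sub  r0, r6, r1 -> r0=0x5d
epilogue: pop r3=0x19, sp=0xd9
r3 is callee-saved -> restored

REG = 0x19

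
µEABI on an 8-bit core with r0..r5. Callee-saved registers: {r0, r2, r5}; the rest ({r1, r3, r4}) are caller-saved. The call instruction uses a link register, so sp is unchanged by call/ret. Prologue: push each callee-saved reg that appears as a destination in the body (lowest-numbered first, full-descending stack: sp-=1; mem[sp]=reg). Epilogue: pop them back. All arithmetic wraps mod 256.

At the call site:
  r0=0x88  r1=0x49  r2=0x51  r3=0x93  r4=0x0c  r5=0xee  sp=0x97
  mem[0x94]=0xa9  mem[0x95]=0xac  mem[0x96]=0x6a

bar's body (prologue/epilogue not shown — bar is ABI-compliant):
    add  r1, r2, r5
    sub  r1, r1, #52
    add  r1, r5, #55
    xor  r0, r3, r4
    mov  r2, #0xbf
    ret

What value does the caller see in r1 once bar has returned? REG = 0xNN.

REG = 0x25

prologue: push r0 -> mem[0x96]=0x88, sp=0x96
prologue: push r2 -> mem[0x95]=0x51, sp=0x95
body[0] add  r1, r2, r5 -> r1=0x3f
body[1] sub  r1, r1, #52 -> r1=0x0b
body[2] add  r1, r5, #55 -> r1=0x25
body[3] xor  r0, r3, r4 -> r0=0x9f
body[4] mov  r2, #0xbf -> r2=0xbf
epilogue: pop r2=0x51, sp=0x96
epilogue: pop r0=0x88, sp=0x97
r1 is caller-saved -> body value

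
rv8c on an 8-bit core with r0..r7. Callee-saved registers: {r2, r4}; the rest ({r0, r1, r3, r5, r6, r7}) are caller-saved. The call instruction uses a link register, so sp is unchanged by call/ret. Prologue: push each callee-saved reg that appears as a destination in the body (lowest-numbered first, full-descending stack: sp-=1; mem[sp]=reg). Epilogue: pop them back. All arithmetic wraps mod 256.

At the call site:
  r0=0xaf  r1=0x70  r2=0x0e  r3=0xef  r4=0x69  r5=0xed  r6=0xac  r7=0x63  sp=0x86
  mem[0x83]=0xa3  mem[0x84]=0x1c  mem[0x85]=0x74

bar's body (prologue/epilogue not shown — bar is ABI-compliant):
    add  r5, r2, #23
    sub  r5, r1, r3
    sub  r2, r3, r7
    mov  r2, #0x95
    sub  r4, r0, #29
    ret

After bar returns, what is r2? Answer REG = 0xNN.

REG = 0x0e

prologue: push r2 → mem[0x85]=0x0e, sp=0x85
prologue: push r4 → mem[0x84]=0x69, sp=0x84
body[0] add  r5, r2, #23 → r5=0x25
body[1] sub  r5, r1, r3 → r5=0x81
body[2] sub  r2, r3, r7 → r2=0x8c
body[3] mov  r2, #0x95 → r2=0x95
body[4] sub  r4, r0, #29 → r4=0x92
epilogue: pop r4=0x69, sp=0x85
epilogue: pop r2=0x0e, sp=0x86
r2 is callee-saved → restored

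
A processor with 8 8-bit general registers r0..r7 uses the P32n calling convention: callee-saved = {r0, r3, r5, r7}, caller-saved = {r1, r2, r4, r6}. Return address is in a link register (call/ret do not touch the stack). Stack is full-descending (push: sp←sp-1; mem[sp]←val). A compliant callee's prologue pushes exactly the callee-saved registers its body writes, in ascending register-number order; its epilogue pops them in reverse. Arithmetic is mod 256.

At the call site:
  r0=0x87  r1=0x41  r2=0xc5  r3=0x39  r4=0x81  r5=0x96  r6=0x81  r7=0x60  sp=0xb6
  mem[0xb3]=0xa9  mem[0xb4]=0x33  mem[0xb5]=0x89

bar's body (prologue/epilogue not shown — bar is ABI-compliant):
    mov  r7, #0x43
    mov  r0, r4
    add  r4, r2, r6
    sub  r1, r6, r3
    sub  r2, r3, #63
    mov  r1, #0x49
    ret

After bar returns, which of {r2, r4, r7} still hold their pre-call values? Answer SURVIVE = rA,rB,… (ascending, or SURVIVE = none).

prologue: push r0 → mem[0xb5]=0x87, sp=0xb5
prologue: push r7 → mem[0xb4]=0x60, sp=0xb4
body[0] mov  r7, #0x43 → r7=0x43
body[1] mov  r0, r4 → r0=0x81
body[2] add  r4, r2, r6 → r4=0x46
body[3] sub  r1, r6, r3 → r1=0x48
body[4] sub  r2, r3, #63 → r2=0xfa
body[5] mov  r1, #0x49 → r1=0x49
epilogue: pop r7=0x60, sp=0xb5
epilogue: pop r0=0x87, sp=0xb6
r2: caller-saved, written=True
r4: caller-saved, written=True
r7: callee-saved, written=True

SURVIVE = r7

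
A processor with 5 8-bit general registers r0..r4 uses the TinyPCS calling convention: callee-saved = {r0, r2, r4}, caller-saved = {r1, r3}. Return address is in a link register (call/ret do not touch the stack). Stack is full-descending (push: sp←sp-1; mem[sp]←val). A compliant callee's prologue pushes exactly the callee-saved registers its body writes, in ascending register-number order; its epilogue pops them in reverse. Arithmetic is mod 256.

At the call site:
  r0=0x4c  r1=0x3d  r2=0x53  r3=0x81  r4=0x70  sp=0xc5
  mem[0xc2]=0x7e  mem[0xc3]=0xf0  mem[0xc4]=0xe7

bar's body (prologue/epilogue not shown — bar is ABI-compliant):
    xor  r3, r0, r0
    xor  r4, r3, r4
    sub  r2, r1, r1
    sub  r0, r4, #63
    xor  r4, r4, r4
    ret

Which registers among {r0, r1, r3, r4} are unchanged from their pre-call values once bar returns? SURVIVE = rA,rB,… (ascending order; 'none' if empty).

SURVIVE = r0,r1,r4

prologue: push r0 → mem[0xc4]=0x4c, sp=0xc4
prologue: push r2 → mem[0xc3]=0x53, sp=0xc3
prologue: push r4 → mem[0xc2]=0x70, sp=0xc2
body[0] xor  r3, r0, r0 → r3=0x00
body[1] xor  r4, r3, r4 → r4=0x70
body[2] sub  r2, r1, r1 → r2=0x00
body[3] sub  r0, r4, #63 → r0=0x31
body[4] xor  r4, r4, r4 → r4=0x00
epilogue: pop r4=0x70, sp=0xc3
epilogue: pop r2=0x53, sp=0xc4
epilogue: pop r0=0x4c, sp=0xc5
r0: callee-saved, written=True
r1: caller-saved, written=False
r3: caller-saved, written=True
r4: callee-saved, written=True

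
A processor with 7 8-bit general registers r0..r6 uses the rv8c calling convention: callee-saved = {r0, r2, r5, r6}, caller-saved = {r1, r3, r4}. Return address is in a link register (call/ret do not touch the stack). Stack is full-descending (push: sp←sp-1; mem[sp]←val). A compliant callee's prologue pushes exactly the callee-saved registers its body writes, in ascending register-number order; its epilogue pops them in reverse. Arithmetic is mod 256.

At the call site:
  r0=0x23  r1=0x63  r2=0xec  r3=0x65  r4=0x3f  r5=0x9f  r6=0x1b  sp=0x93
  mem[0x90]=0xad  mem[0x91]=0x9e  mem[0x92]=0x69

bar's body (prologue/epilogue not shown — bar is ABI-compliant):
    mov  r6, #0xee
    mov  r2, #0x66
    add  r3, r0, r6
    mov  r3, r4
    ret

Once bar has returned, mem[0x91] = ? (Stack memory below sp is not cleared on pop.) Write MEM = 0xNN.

prologue: push r2 -> mem[0x92]=0xec, sp=0x92
prologue: push r6 -> mem[0x91]=0x1b, sp=0x91
body[0] mov  r6, #0xee -> r6=0xee
body[1] mov  r2, #0x66 -> r2=0x66
body[2] add  r3, r0, r6 -> r3=0x11
body[3] mov  r3, r4 -> r3=0x3f
epilogue: pop r6=0x1b, sp=0x92
epilogue: pop r2=0xec, sp=0x93
prologue pushed ['r2', 'r6'] at ['0x92', '0x91']

MEM = 0x1b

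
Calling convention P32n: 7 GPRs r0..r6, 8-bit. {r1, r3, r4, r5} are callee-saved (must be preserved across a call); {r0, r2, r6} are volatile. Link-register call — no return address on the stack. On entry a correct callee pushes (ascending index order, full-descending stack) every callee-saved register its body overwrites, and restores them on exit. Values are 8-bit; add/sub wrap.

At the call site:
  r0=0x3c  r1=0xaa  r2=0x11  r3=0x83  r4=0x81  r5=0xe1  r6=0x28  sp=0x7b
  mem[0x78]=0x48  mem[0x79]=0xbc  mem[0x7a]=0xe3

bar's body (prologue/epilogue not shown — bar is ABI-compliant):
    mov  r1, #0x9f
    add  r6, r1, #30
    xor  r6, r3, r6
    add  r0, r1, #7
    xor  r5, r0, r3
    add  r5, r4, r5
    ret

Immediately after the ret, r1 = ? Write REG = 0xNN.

REG = 0xaa

prologue: push r1 -> mem[0x7a]=0xaa, sp=0x7a
prologue: push r5 -> mem[0x79]=0xe1, sp=0x79
body[0] mov  r1, #0x9f -> r1=0x9f
body[1] add  r6, r1, #30 -> r6=0xbd
body[2] xor  r6, r3, r6 -> r6=0x3e
body[3] add  r0, r1, #7 -> r0=0xa6
body[4] xor  r5, r0, r3 -> r5=0x25
body[5] add  r5, r4, r5 -> r5=0xa6
epilogue: pop r5=0xe1, sp=0x7a
epilogue: pop r1=0xaa, sp=0x7b
r1 is callee-saved -> restored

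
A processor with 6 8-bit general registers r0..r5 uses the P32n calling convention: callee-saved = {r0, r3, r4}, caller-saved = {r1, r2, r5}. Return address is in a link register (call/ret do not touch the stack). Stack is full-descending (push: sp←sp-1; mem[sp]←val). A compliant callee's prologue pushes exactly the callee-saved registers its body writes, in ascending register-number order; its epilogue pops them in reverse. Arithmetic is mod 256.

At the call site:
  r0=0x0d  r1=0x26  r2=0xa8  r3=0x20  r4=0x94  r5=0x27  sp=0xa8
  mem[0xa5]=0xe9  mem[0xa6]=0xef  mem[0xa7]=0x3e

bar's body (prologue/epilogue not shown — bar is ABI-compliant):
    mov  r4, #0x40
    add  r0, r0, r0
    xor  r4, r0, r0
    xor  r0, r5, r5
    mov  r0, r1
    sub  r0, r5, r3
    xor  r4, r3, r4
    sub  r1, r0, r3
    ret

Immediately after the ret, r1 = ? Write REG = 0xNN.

prologue: push r0 -> mem[0xa7]=0x0d, sp=0xa7
prologue: push r4 -> mem[0xa6]=0x94, sp=0xa6
body[0] mov  r4, #0x40 -> r4=0x40
body[1] add  r0, r0, r0 -> r0=0x1a
body[2] xor  r4, r0, r0 -> r4=0x00
body[3] xor  r0, r5, r5 -> r0=0x00
body[4] mov  r0, r1 -> r0=0x26
body[5] sub  r0, r5, r3 -> r0=0x07
body[6] xor  r4, r3, r4 -> r4=0x20
body[7] sub  r1, r0, r3 -> r1=0xe7
epilogue: pop r4=0x94, sp=0xa7
epilogue: pop r0=0x0d, sp=0xa8
r1 is caller-saved -> body value

REG = 0xe7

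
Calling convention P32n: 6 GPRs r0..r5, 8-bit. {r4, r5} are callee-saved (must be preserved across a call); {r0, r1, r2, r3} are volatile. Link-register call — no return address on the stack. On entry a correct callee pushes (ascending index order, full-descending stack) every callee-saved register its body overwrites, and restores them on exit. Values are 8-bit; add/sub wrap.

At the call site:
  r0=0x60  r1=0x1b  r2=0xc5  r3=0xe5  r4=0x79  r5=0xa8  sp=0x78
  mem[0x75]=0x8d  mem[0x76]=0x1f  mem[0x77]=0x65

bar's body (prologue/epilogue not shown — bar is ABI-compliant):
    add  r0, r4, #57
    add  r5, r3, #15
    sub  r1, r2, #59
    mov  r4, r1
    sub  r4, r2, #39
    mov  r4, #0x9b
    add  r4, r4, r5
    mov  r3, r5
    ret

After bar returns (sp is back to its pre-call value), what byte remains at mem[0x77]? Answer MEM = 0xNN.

MEM = 0x79

prologue: push r4 -> mem[0x77]=0x79, sp=0x77
prologue: push r5 -> mem[0x76]=0xa8, sp=0x76
body[0] add  r0, r4, #57 -> r0=0xb2
body[1] add  r5, r3, #15 -> r5=0xf4
body[2] sub  r1, r2, #59 -> r1=0x8a
body[3] mov  r4, r1 -> r4=0x8a
body[4] sub  r4, r2, #39 -> r4=0x9e
body[5] mov  r4, #0x9b -> r4=0x9b
body[6] add  r4, r4, r5 -> r4=0x8f
body[7] mov  r3, r5 -> r3=0xf4
epilogue: pop r5=0xa8, sp=0x77
epilogue: pop r4=0x79, sp=0x78
prologue pushed ['r4', 'r5'] at ['0x77', '0x76']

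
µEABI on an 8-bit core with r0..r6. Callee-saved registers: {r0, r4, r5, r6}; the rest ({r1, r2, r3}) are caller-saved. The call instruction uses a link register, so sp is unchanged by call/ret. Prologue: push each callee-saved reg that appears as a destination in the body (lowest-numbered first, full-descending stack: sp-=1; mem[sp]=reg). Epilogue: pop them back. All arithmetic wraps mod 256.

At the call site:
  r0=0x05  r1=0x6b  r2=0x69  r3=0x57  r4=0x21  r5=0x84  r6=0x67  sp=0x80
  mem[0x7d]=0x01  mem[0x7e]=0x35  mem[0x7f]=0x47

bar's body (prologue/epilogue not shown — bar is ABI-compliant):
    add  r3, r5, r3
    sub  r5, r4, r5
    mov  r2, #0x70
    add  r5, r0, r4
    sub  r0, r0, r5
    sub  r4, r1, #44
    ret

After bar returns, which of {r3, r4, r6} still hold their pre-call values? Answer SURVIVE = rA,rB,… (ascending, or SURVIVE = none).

prologue: push r0 → mem[0x7f]=0x05, sp=0x7f
prologue: push r4 → mem[0x7e]=0x21, sp=0x7e
prologue: push r5 → mem[0x7d]=0x84, sp=0x7d
body[0] add  r3, r5, r3 → r3=0xdb
body[1] sub  r5, r4, r5 → r5=0x9d
body[2] mov  r2, #0x70 → r2=0x70
body[3] add  r5, r0, r4 → r5=0x26
body[4] sub  r0, r0, r5 → r0=0xdf
body[5] sub  r4, r1, #44 → r4=0x3f
epilogue: pop r5=0x84, sp=0x7e
epilogue: pop r4=0x21, sp=0x7f
epilogue: pop r0=0x05, sp=0x80
r3: caller-saved, written=True
r4: callee-saved, written=True
r6: callee-saved, written=False

SURVIVE = r4,r6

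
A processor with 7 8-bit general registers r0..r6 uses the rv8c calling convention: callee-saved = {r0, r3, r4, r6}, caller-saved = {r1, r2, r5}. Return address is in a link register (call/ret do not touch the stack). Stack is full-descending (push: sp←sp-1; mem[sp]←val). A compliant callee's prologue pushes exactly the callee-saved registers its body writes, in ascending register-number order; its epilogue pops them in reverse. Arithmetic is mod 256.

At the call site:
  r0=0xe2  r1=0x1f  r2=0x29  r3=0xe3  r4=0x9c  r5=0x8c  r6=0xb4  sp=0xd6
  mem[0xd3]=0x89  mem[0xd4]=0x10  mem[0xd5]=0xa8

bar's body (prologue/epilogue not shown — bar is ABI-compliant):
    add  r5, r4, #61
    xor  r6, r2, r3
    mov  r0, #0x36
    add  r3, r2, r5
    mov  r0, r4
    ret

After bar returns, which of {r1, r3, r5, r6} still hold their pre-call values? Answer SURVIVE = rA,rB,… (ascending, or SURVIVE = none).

SURVIVE = r1,r3,r6

prologue: push r0 → mem[0xd5]=0xe2, sp=0xd5
prologue: push r3 → mem[0xd4]=0xe3, sp=0xd4
prologue: push r6 → mem[0xd3]=0xb4, sp=0xd3
body[0] add  r5, r4, #61 → r5=0xd9
body[1] xor  r6, r2, r3 → r6=0xca
body[2] mov  r0, #0x36 → r0=0x36
body[3] add  r3, r2, r5 → r3=0x02
body[4] mov  r0, r4 → r0=0x9c
epilogue: pop r6=0xb4, sp=0xd4
epilogue: pop r3=0xe3, sp=0xd5
epilogue: pop r0=0xe2, sp=0xd6
r1: caller-saved, written=False
r3: callee-saved, written=True
r5: caller-saved, written=True
r6: callee-saved, written=True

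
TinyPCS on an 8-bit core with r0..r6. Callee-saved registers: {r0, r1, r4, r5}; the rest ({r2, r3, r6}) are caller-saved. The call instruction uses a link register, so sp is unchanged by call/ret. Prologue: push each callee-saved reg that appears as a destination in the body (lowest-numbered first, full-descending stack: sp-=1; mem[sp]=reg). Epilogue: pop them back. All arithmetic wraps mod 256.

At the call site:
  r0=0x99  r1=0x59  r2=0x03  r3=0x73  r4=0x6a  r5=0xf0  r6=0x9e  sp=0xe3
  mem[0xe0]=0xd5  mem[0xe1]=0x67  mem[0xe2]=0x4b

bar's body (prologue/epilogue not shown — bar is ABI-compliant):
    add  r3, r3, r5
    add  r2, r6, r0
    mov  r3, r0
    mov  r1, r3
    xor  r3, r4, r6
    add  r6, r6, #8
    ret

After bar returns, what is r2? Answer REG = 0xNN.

prologue: push r1 → mem[0xe2]=0x59, sp=0xe2
body[0] add  r3, r3, r5 → r3=0x63
body[1] add  r2, r6, r0 → r2=0x37
body[2] mov  r3, r0 → r3=0x99
body[3] mov  r1, r3 → r1=0x99
body[4] xor  r3, r4, r6 → r3=0xf4
body[5] add  r6, r6, #8 → r6=0xa6
epilogue: pop r1=0x59, sp=0xe3
r2 is caller-saved → body value

REG = 0x37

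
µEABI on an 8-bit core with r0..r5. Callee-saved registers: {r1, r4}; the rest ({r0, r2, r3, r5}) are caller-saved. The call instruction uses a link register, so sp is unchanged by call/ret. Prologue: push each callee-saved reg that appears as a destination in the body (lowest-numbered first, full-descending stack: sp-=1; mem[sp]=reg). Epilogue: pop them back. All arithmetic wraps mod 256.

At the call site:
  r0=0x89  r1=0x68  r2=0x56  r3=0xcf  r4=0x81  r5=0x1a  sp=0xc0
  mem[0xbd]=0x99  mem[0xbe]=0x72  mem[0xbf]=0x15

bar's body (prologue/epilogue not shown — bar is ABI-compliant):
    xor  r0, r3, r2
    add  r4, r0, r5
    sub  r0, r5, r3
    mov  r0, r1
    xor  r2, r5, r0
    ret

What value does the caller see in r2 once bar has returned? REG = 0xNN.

REG = 0x72

prologue: push r4 → mem[0xbf]=0x81, sp=0xbf
body[0] xor  r0, r3, r2 → r0=0x99
body[1] add  r4, r0, r5 → r4=0xb3
body[2] sub  r0, r5, r3 → r0=0x4b
body[3] mov  r0, r1 → r0=0x68
body[4] xor  r2, r5, r0 → r2=0x72
epilogue: pop r4=0x81, sp=0xc0
r2 is caller-saved → body value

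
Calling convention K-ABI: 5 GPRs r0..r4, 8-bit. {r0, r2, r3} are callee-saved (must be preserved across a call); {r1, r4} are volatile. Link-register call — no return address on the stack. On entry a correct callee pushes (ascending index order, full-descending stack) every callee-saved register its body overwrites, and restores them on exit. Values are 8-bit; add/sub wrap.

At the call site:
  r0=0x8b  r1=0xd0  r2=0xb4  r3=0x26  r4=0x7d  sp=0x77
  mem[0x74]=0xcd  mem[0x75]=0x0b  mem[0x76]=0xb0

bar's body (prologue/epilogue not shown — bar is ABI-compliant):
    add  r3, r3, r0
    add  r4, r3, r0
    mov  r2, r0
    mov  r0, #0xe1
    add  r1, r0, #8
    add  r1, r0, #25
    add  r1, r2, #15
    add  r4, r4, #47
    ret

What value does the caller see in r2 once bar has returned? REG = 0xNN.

REG = 0xb4

prologue: push r0 -> mem[0x76]=0x8b, sp=0x76
prologue: push r2 -> mem[0x75]=0xb4, sp=0x75
prologue: push r3 -> mem[0x74]=0x26, sp=0x74
body[0] add  r3, r3, r0 -> r3=0xb1
body[1] add  r4, r3, r0 -> r4=0x3c
body[2] mov  r2, r0 -> r2=0x8b
body[3] mov  r0, #0xe1 -> r0=0xe1
body[4] add  r1, r0, #8 -> r1=0xe9
body[5] add  r1, r0, #25 -> r1=0xfa
body[6] add  r1, r2, #15 -> r1=0x9a
body[7] add  r4, r4, #47 -> r4=0x6b
epilogue: pop r3=0x26, sp=0x75
epilogue: pop r2=0xb4, sp=0x76
epilogue: pop r0=0x8b, sp=0x77
r2 is callee-saved -> restored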